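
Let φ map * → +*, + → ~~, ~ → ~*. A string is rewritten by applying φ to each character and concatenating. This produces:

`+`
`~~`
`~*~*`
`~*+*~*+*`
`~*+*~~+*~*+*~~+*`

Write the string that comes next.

Replace each of the 16 characters of ~*+*~~+*~*+*~~+* in place — ~* +* ~~ +* ~* ~* ~~ +* ~* +* ~~ +* ~* ~* ~~ +* — and concatenate.

~*+*~~+*~*~*~~+*~*+*~~+*~*~*~~+*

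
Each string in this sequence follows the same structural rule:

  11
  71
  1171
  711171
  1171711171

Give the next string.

7111711171711171

Each term (from the third on) is the two preceding terms concatenated in order: term 3 = 11·71 = 1171.
The next term joins 711171 and 1171711171.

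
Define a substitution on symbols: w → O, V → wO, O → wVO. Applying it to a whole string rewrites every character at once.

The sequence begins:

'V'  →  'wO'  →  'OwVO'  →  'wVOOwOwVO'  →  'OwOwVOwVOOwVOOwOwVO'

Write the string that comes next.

Rewriting the 19 symbols of OwOwVOwVOOwVOOwOwVO one by one yields wVO O wVO O wO wVO O wO wVO wVO O wO wVO wVO O wVO O wO wVO; concatenated:

wVOOwVOOwOwVOOwOwVOwVOOwOwVOwVOOwVOOwOwVO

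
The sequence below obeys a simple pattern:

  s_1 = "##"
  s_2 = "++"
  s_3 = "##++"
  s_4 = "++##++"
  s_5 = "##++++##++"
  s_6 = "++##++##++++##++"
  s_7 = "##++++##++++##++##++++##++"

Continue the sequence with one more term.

From term 3 onward, concatenate the second-to-last term with the last: ##·++ = ##++, ++·##++ = ++##++, …
Continuing: ++##++##++++##++ · ##++++##++++##++##++++##++ gives term 8.

++##++##++++##++##++++##++++##++##++++##++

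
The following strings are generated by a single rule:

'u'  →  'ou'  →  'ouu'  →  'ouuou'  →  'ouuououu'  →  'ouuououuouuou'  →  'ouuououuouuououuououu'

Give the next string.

This is a Fibonacci-style word recurrence s(k) = s(k−1)·s(k−2): e.g. ou·u = ouu.
Continuing: ouuououuouuououuououu · ouuououuouuou gives term 8.

ouuououuouuououuououuouuououuouuou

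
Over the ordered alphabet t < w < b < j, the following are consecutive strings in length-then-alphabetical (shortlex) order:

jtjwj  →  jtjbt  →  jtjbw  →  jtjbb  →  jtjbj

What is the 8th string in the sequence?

jtjjb

Stepping forward 3 times from jtjbj: jtjbj → jtjjt → jtjjw, then the target.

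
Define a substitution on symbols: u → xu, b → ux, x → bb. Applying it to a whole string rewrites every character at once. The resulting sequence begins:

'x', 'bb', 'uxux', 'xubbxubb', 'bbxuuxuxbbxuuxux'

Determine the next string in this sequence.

uxuxbbxuxubbxubbuxuxbbxuxubbxubb

φ(bbxuuxuxbbxuuxux) expands symbol-by-symbol to ux ux bb xu xu bb xu bb ux ux bb xu xu bb xu bb; joining the 16 pieces gives the next term.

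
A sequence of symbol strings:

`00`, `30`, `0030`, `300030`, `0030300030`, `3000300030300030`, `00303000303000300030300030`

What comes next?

300030003030003000303000303000300030300030

From term 3 onward, concatenate the second-to-last term with the last: 00·30 = 0030, 30·0030 = 300030, …
So term 8 is 3000300030300030·00303000303000300030300030.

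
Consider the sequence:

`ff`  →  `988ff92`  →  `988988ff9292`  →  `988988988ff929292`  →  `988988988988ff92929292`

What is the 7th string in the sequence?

Every step adds 988 to the front and 92 to the end of the previous string.
From 988988988988ff92929292, 2 further steps: 988988988988ff92929292 → 988988988988988ff9292929292 → (answer).

988988988988988988ff929292929292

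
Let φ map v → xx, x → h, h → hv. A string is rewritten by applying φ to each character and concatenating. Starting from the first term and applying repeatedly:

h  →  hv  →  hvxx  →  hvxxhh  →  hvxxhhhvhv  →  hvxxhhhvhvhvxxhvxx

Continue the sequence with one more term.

hvxxhhhvhvhvxxhvxxhvxxhhhvxxhh

Applying the rule to each of the 18 symbols of hvxxhhhvhvhvxxhvxx gives the pieces hv xx h h hv hv hv xx hv xx hv xx h h hv xx h h, which concatenate to the answer.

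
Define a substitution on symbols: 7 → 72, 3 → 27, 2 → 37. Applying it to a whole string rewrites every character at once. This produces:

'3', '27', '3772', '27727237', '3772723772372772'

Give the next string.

Replace each of the 16 characters of 3772723772372772 in place — 27 72 72 37 72 37 27 72 72 37 27 72 37 72 72 37 — and concatenate.

27727237723727727237277237727237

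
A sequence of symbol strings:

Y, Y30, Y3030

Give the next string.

The strings grow by a fixed suffix 30 each time.
One more step from Y3030 gives the answer.

Y303030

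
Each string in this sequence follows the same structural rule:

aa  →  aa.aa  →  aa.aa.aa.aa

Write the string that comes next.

s(k+1) = s(k)·.·s(k) — each term doubles the last with '.' between the halves.
So the next term is two copies of aa.aa.aa.aa with '.' between the halves.

aa.aa.aa.aa.aa.aa.aa.aa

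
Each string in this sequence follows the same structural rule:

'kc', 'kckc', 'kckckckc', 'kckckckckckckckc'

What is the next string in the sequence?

Each string is two copies of the previous one concatenated.
One more doubling of kckckckckckckckc gives the answer.

kckckckckckckckckckckckckckckckc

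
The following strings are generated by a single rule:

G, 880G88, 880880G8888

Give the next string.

s(k+1) = 880·s(k)·88, so each term gains 880 as a prefix and 88 as a suffix.
So the next term is 880·880880G8888·88.

880880880G888888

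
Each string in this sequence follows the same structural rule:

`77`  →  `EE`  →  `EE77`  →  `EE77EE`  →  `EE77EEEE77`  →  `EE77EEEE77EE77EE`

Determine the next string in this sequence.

Each term (from the third on) is the previous term followed by the one before it: term 3 = EE·77 = EE77.
The next term joins EE77EEEE77EE77EE and EE77EEEE77.

EE77EEEE77EE77EEEE77EEEE77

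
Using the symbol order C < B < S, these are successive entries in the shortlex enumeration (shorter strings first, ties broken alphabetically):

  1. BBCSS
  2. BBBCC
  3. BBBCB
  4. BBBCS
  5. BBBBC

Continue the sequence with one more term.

The successor of BBBBC increments the rightmost position that isn't already S and resets every position after it to C.

BBBBB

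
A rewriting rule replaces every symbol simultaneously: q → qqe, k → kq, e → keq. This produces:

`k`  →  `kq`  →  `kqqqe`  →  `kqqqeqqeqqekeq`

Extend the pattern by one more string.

kqqqeqqeqqekeqqqeqqekeqqqeqqekeqkqkeqqqe

Replace each of the 14 characters of kqqqeqqeqqekeq in place — kq qqe qqe qqe keq qqe qqe keq qqe qqe keq kq keq qqe — and concatenate.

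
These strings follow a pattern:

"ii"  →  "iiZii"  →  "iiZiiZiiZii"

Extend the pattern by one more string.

s(k+1) = s(k)·Z·s(k) — each term doubles the last with 'Z' between the halves.
Doubling iiZiiZiiZii with 'Z' between the halves:

iiZiiZiiZiiZiiZiiZiiZii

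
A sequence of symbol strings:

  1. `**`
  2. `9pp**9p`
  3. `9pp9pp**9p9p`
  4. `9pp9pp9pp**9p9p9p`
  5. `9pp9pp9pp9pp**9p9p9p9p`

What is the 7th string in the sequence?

Every step adds 9pp to the front and 9p to the end of the previous string.
From 9pp9pp9pp9pp**9p9p9p9p, 2 further steps: 9pp9pp9pp9pp**9p9p9p9p → 9pp9pp9pp9pp9pp**9p9p9p9p9p → (answer).

9pp9pp9pp9pp9pp9pp**9p9p9p9p9p9p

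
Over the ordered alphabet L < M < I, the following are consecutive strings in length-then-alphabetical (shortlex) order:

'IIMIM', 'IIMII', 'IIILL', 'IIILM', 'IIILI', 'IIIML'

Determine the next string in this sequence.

IIIMM

Treat IIIML as a base-3 numeral over the given alphabet and add one, carrying through any trailing I's.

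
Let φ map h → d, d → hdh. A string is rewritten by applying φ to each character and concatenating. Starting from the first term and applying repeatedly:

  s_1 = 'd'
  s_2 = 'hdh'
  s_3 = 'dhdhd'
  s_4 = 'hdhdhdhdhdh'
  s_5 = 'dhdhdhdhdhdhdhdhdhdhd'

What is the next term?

Applying the rule to each of the 21 symbols of dhdhdhdhdhdhdhdhdhdhd gives the pieces hdh d hdh d hdh d hdh d hdh d hdh d hdh d hdh d hdh d hdh d hdh, which concatenate to the answer.

hdhdhdhdhdhdhdhdhdhdhdhdhdhdhdhdhdhdhdhdhdh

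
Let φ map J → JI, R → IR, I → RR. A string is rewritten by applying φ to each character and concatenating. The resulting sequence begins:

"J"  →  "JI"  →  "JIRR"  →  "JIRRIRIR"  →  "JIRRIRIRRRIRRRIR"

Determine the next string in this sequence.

JIRRIRIRRRIRRRIRIRIRRRIRIRIRRRIR

Applying the rule to each of the 16 symbols of JIRRIRIRRRIRRRIR gives the pieces JI RR IR IR RR IR RR IR IR IR RR IR IR IR RR IR, which concatenate to the answer.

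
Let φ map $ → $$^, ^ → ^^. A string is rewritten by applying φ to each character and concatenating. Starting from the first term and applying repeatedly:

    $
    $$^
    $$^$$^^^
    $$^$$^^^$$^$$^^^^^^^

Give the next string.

φ($$^$$^^^$$^$$^^^^^^^) expands symbol-by-symbol to $$^ $$^ ^^ $$^ $$^ ^^ ^^ ^^ $$^ $$^ ^^ $$^ $$^ ^^ ^^ ^^ ^^ ^^ ^^ ^^; joining the 20 pieces gives the next term.

$$^$$^^^$$^$$^^^^^^^$$^$$^^^$$^$$^^^^^^^^^^^^^^^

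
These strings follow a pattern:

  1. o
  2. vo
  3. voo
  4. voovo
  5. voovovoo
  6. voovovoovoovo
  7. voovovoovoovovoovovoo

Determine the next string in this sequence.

voovovoovoovovoovovoovoovovoovoovo

From term 3 onward, concatenate the last term with the second-to-last: vo·o = voo, voo·vo = voovo, …
So term 8 is voovovoovoovovoovovoo·voovovoovoovo.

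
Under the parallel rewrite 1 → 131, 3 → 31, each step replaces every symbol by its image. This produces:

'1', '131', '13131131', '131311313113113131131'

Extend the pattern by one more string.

1313113131131131311313113113131131131311313113113131131

Applying the rule to each of the 21 symbols of 131311313113113131131 gives the pieces 131 31 131 31 131 131 31 131 31 131 131 31 131 131 31 131 31 131 131 31 131, which concatenate to the answer.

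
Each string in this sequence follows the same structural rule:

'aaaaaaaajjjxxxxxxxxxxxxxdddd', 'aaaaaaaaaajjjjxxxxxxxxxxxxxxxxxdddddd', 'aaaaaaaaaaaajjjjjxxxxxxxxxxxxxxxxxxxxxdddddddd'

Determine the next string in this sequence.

Term n consists of 2n+2 a's, followed by n j's, followed by 4n+1 x's, followed by 2n-2 d's, where the shown terms are n = 3, 4, 5.
For the next term, n = 6, so the run lengths are 14, 6, 25, 10.

aaaaaaaaaaaaaajjjjjjxxxxxxxxxxxxxxxxxxxxxxxxxdddddddddd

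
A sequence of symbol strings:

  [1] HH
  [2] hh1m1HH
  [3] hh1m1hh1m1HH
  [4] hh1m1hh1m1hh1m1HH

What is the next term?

The strings grow by a fixed prefix hh1m1 each time.
So the next term is hh1m1·hh1m1hh1m1hh1m1HH.

hh1m1hh1m1hh1m1hh1m1HH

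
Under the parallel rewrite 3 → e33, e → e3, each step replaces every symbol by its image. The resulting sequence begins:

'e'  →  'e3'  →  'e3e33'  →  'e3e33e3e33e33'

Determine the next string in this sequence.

e3e33e3e33e33e3e33e3e33e33e3e33e33

Replace each of the 13 characters of e3e33e3e33e33 in place — e3 e33 e3 e33 e33 e3 e33 e3 e33 e33 e3 e33 e33 — and concatenate.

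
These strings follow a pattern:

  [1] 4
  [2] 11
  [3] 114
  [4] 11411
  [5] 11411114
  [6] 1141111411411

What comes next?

This is a Fibonacci-style word recurrence s(k) = s(k−1)·s(k−2): e.g. 11·4 = 114.
Continuing: 1141111411411 · 11411114 gives term 7.

114111141141111411114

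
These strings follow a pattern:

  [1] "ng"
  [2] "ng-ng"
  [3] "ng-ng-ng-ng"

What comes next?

s(k+1) = s(k)·-·s(k) — each term doubles the last with '-' between the halves.
So the next term is two copies of ng-ng-ng-ng with '-' between the halves.

ng-ng-ng-ng-ng-ng-ng-ng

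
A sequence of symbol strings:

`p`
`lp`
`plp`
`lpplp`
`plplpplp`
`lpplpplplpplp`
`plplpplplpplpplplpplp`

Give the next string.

This is a Fibonacci-style word recurrence s(k) = s(k−2)·s(k−1): e.g. p·lp = plp.
The next term joins lpplpplplpplp and plplpplplpplpplplpplp.

lpplpplplpplpplplpplplpplpplplpplp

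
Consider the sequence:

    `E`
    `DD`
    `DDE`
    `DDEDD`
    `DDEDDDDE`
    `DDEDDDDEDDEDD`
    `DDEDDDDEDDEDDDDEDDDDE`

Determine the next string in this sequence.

DDEDDDDEDDEDDDDEDDDDEDDEDDDDEDDEDD

From term 3 onward, concatenate the last term with the second-to-last: DD·E = DDE, DDE·DD = DDEDD, …
Continuing: DDEDDDDEDDEDDDDEDDDDE · DDEDDDDEDDEDD gives term 8.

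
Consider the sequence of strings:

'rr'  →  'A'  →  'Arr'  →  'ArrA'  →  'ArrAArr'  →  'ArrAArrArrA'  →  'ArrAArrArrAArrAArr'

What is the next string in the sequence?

From term 3 onward, concatenate the last term with the second-to-last: A·rr = Arr, Arr·A = ArrA, …
The next term joins ArrAArrArrAArrAArr and ArrAArrArrA.

ArrAArrArrAArrAArrArrAArrArrA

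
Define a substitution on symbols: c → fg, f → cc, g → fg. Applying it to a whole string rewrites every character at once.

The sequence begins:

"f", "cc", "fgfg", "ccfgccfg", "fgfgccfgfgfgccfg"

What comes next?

Applying the rule to each of the 16 symbols of fgfgccfgfgfgccfg gives the pieces cc fg cc fg fg fg cc fg cc fg cc fg fg fg cc fg, which concatenate to the answer.

ccfgccfgfgfgccfgccfgccfgfgfgccfg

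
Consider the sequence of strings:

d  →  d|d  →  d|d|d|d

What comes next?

s(k+1) = s(k)·|·s(k) — each term doubles the last with '|' between the halves.
Doubling d|d|d|d with '|' between the halves:

d|d|d|d|d|d|d|d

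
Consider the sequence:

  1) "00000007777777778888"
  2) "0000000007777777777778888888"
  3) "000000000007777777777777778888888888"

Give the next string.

Each string has the form 0^{2n+3} 7^{3n+3} 8^{3n-2}, where the shown terms are n = 2, 3, 4.
Setting n = 5 gives 13, 18, 13 characters in each block.

00000000000007777777777777777778888888888888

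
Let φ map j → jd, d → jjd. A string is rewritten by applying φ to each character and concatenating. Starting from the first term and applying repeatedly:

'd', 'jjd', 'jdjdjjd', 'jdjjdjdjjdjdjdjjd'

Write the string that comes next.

Applying the rule to each of the 17 symbols of jdjjdjdjjdjdjdjjd gives the pieces jd jjd jd jd jjd jd jjd jd jd jjd jd jjd jd jjd jd jd jjd, which concatenate to the answer.

jdjjdjdjdjjdjdjjdjdjdjjdjdjjdjdjjdjdjdjjd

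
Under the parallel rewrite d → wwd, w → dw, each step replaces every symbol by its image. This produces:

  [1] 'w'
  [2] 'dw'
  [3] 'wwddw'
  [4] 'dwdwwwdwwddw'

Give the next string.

Rewriting each symbol of dwdwwwdwwddw: d→wwd, w→dw, d→wwd, w→dw, w→dw, w→dw, d→wwd, w→dw, w→dw, d→wwd, d→wwd, w→dw, which concatenates to wwd dw wwd dw dw dw wwd dw dw wwd wwd dw.

wwddwwwddwdwdwwwddwdwwwdwwddw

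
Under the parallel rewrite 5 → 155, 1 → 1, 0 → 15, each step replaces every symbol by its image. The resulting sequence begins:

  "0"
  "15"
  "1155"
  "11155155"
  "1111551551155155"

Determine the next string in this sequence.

Replace each of the 16 characters of 1111551551155155 in place — 1 1 1 1 155 155 1 155 155 1 1 155 155 1 155 155 — and concatenate.

11111551551155155111551551155155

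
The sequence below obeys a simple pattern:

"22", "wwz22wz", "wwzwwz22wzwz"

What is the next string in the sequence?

wwzwwzwwz22wzwzwz

s(k+1) = wwz·s(k)·wz, so each term gains wwz as a prefix and wz as a suffix.
So the next term is wwz·wwzwwz22wzwz·wz.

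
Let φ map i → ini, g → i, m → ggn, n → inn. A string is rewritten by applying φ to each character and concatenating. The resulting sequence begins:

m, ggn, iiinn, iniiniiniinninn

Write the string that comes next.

φ(iniiniiniinninn) expands symbol-by-symbol to ini inn ini ini inn ini ini inn ini ini inn inn ini inn inn; joining the 15 pieces gives the next term.

iniinniniiniinniniiniinniniiniinninniniinninn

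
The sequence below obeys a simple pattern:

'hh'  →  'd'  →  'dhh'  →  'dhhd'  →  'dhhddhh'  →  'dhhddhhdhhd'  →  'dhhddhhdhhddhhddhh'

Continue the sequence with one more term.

dhhddhhdhhddhhddhhdhhddhhdhhd

This is a Fibonacci-style word recurrence s(k) = s(k−1)·s(k−2): e.g. d·hh = dhh.
Continuing: dhhddhhdhhddhhddhh · dhhddhhdhhd gives term 8.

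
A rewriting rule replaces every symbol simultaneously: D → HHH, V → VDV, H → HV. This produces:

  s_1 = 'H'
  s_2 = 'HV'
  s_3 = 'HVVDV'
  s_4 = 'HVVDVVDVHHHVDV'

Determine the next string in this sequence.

Rewriting the 14 symbols of HVVDVVDVHHHVDV one by one yields HV VDV VDV HHH VDV VDV HHH VDV HV HV HV VDV HHH VDV; concatenated:

HVVDVVDVHHHVDVVDVHHHVDVHVHVHVVDVHHHVDV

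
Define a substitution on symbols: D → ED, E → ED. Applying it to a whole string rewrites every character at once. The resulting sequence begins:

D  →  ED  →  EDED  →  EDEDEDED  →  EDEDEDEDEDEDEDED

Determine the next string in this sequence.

EDEDEDEDEDEDEDEDEDEDEDEDEDEDEDED

φ(EDEDEDEDEDEDEDED) expands symbol-by-symbol to ED ED ED ED ED ED ED ED ED ED ED ED ED ED ED ED; joining the 16 pieces gives the next term.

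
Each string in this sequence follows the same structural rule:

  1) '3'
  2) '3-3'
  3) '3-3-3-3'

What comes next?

Every step duplicates the string with '-' between the halves.
Doubling 3-3-3-3 with '-' between the halves:

3-3-3-3-3-3-3-3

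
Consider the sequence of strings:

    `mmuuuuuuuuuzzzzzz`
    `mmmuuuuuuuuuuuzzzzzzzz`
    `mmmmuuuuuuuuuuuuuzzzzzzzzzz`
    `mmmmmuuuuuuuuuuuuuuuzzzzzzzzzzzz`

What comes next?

The n-th term is n-1 m's then 2n+3 u's then 2n z's, where the shown terms are n = 3, 4, 5, 6.
At n = 7 the blocks have lengths 6, 17, 14.

mmmmmmuuuuuuuuuuuuuuuuuzzzzzzzzzzzzzz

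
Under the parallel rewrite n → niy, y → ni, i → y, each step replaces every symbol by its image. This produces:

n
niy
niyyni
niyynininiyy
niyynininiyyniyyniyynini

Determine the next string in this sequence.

niyynininiyyniyyniyynininiyynininiyynininiyyniyy

Applying the rule to each of the 24 symbols of niyynininiyyniyyniyynini gives the pieces niy y ni ni niy y niy y niy y ni ni niy y ni ni niy y ni ni niy y niy y, which concatenate to the answer.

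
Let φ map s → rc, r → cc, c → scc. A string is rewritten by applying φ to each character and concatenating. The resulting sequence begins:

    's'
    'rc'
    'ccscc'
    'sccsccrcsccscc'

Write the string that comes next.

φ(sccsccrcsccscc) expands symbol-by-symbol to rc scc scc rc scc scc cc scc rc scc scc rc scc scc; joining the 14 pieces gives the next term.

rcsccsccrcsccsccccsccrcsccsccrcsccscc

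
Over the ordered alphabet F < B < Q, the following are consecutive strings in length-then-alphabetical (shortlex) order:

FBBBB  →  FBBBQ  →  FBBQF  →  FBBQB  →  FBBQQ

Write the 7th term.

FBQFB

Advancing 2 positions from FBBQQ through FBBQQ → FBQFF reaches term 7.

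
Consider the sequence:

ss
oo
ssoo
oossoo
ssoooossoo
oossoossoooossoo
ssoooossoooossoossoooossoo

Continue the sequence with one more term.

From term 3 onward, concatenate the second-to-last term with the last: ss·oo = ssoo, oo·ssoo = oossoo, …
So term 8 is oossoossoooossoo·ssoooossoooossoossoooossoo.

oossoossoooossoossoooossoooossoossoooossoo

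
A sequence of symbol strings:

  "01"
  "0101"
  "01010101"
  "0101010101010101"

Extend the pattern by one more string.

Every step duplicates the string.
One more doubling of 0101010101010101 gives the answer.

01010101010101010101010101010101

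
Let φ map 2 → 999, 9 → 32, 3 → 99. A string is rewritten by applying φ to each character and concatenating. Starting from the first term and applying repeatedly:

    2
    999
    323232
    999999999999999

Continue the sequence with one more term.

Applying the rule to each of the 15 symbols of 999999999999999 gives the pieces 32 32 32 32 32 32 32 32 32 32 32 32 32 32 32, which concatenate to the answer.

323232323232323232323232323232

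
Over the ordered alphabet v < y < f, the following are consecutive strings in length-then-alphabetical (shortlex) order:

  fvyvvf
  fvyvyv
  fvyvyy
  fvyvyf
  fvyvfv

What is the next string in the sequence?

fvyvfy

The successor of fvyvfv increments the rightmost position that isn't already f and resets every position after it to v.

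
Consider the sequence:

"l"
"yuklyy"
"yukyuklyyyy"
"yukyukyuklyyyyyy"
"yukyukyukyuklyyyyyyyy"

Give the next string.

yukyukyukyukyuklyyyyyyyyyy

Each term wraps the previous one in yuk on the left and yy on the right.
So the next term is yuk·yukyukyukyuklyyyyyyyy·yy.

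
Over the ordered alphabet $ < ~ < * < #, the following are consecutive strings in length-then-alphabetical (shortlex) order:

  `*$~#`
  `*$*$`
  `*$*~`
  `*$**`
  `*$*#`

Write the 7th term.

Continuing the enumeration 2 steps past *$*#: *$*# → *$#$ → (answer).

*$#~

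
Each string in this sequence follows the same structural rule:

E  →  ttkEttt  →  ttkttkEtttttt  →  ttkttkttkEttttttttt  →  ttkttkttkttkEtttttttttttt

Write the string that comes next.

Every step adds ttk to the front and ttt to the end of the previous string.
One more step from ttkttkttkttkEtttttttttttt gives the answer.

ttkttkttkttkttkEttttttttttttttt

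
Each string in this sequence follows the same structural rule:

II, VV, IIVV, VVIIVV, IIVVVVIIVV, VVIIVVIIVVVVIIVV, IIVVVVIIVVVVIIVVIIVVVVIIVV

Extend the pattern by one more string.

VVIIVVIIVVVVIIVVIIVVVVIIVVVVIIVVIIVVVVIIVV

This is a Fibonacci-style word recurrence s(k) = s(k−2)·s(k−1): e.g. II·VV = IIVV.
So term 8 is VVIIVVIIVVVVIIVV·IIVVVVIIVVVVIIVVIIVVVVIIVV.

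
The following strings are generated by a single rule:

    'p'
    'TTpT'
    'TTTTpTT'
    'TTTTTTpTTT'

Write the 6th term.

TTTTTTTTTTpTTTTT

s(k+1) = TT·s(k)·T, so each term gains TT as a prefix and T as a suffix.
From TTTTTTpTTT, 2 further steps: TTTTTTpTTT → TTTTTTTTpTTTT → (answer).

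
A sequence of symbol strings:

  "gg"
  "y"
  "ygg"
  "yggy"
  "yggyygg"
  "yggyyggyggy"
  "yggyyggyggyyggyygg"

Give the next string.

This is a Fibonacci-style word recurrence s(k) = s(k−1)·s(k−2): e.g. y·gg = ygg.
Continuing: yggyyggyggyyggyygg · yggyyggyggy gives term 8.

yggyyggyggyyggyyggyggyyggyggy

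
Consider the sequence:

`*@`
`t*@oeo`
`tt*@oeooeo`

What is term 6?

ttttt*@oeooeooeooeooeo

Every step adds t to the front and oeo to the end of the previous string.
From tt*@oeooeo, 3 further steps: tt*@oeooeo → ttt*@oeooeooeo → tttt*@oeooeooeooeo → (answer).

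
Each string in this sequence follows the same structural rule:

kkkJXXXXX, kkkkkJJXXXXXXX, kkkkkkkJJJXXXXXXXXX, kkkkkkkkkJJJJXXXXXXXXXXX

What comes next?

Term n consists of 2n-1 k's, followed by n-1 J's, followed by 2n+1 X's, where the shown terms are n = 2, 3, 4, 5.
For the next term, n = 6, so the run lengths are 11, 5, 13.

kkkkkkkkkkkJJJJJXXXXXXXXXXXXX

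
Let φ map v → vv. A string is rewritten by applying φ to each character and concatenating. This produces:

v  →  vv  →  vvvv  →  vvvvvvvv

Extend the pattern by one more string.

Apply φ to vvvvvvvv symbol by symbol: v→vv, v→vv, v→vv, v→vv, v→vv, v→vv, v→vv, v→vv; joined: vv vv vv vv vv vv vv vv.

vvvvvvvvvvvvvvvv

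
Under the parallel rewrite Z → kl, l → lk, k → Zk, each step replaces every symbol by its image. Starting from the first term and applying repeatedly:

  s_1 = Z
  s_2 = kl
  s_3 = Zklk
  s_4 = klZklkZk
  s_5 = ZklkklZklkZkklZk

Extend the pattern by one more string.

φ(ZklkklZklkZkklZk) expands symbol-by-symbol to kl Zk lk Zk Zk lk kl Zk lk Zk kl Zk Zk lk kl Zk; joining the 16 pieces gives the next term.

klZklkZkZklkklZklkZkklZkZklkklZk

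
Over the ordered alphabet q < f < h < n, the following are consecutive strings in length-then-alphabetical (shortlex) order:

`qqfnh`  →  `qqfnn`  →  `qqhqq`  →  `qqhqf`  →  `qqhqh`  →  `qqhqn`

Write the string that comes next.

The successor of qqhqn increments the rightmost position that isn't already n and resets every position after it to q.

qqhfq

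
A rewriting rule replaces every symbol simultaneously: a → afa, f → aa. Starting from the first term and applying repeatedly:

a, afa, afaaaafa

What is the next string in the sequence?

Apply φ to afaaaafa symbol by symbol: a→afa, f→aa, a→afa, a→afa, a→afa, a→afa, f→aa, a→afa; joined: afa aa afa afa afa afa aa afa.

afaaaafaafaafaafaaaafa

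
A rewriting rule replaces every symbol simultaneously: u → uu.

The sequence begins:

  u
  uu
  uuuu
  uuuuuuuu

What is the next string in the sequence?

Apply φ to uuuuuuuu symbol by symbol: u→uu, u→uu, u→uu, u→uu, u→uu, u→uu, u→uu, u→uu; joined: uu uu uu uu uu uu uu uu.

uuuuuuuuuuuuuuuu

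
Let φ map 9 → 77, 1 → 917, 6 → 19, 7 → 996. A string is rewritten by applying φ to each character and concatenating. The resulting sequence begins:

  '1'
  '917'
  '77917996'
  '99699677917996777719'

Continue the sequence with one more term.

Rewriting the 20 symbols of 99699677917996777719 one by one yields 77 77 19 77 77 19 996 996 77 917 996 77 77 19 996 996 996 996 917 77; concatenated:

7777197777199969967791799677771999699699699691777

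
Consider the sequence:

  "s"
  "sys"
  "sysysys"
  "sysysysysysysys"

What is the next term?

Each string is two copies of the previous one joined by 'y'.
Doubling sysysysysysysys with 'y' between the halves:

sysysysysysysysysysysysysysysys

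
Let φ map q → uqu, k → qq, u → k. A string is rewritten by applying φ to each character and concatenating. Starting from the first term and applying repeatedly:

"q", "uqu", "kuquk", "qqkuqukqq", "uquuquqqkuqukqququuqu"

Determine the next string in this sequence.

Replace each of the 21 characters of uquuquqqkuqukqququuqu in place — k uqu k k uqu k uqu uqu qq k uqu k qq uqu uqu k uqu k k uqu k — and concatenate.

kuqukkuqukuquuquqqkuqukqququuqukuqukkuquk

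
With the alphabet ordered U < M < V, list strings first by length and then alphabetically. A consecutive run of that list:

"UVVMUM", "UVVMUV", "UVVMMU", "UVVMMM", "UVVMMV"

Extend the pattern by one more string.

Find the rightmost character of UVVMMV below V, bump it to the next letter, and reset everything to its right to U.

UVVMVU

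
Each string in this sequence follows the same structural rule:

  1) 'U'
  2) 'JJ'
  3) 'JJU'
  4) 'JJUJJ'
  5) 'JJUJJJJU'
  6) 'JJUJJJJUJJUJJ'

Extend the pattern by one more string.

Each term (from the third on) is the previous term followed by the one before it: term 3 = JJ·U = JJU.
The next term joins JJUJJJJUJJUJJ and JJUJJJJU.

JJUJJJJUJJUJJJJUJJJJU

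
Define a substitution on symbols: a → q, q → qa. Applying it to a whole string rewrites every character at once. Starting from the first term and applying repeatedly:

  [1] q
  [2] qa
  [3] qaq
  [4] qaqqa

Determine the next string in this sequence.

qaqqaqaq

Rewriting each symbol of qaqqa: q→qa, a→q, q→qa, q→qa, a→q, which concatenates to qa q qa qa q.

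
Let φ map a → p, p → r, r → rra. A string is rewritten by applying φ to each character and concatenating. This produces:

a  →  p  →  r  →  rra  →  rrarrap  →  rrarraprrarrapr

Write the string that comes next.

rrarraprrarraprrrarraprrarraprrra

φ(rrarraprrarrapr) expands symbol-by-symbol to rra rra p rra rra p r rra rra p rra rra p r rra; joining the 15 pieces gives the next term.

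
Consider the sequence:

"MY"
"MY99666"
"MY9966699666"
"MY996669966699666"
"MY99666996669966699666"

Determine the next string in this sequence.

MY9966699666996669966699666

Each term is the previous one with 99666 appended.
One more step from MY99666996669966699666 gives the answer.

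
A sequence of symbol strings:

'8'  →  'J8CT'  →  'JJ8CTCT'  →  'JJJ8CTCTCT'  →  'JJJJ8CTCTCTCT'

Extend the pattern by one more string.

Each term wraps the previous one in J on the left and CT on the right.
Applying this once more to JJJJ8CTCTCTCT:

JJJJJ8CTCTCTCTCT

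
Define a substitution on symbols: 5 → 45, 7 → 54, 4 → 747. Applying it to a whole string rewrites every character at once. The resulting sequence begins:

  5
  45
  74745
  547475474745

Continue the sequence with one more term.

Apply φ to 547475474745 symbol by symbol: 5→45, 4→747, 7→54, 4→747, 7→54, 5→45, 4→747, 7→54, 4→747, 7→54, 4→747, 5→45; joined: 45 747 54 747 54 45 747 54 747 54 747 45.

45747547475445747547475474745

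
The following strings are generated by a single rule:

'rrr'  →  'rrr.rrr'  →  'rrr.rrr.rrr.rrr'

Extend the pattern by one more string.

Every step duplicates the string with '.' between the halves.
So the next term is two copies of rrr.rrr.rrr.rrr with '.' between the halves.

rrr.rrr.rrr.rrr.rrr.rrr.rrr.rrr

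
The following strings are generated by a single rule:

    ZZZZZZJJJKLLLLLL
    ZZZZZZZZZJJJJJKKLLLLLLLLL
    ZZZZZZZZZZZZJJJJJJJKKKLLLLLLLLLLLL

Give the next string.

Term n consists of 3n Z's, followed by 2n-1 J's, followed by n-1 K's, followed by 3n L's, where the shown terms are n = 2, 3, 4.
At n = 5 the blocks have lengths 15, 9, 4, 15.

ZZZZZZZZZZZZZZZJJJJJJJJJKKKKLLLLLLLLLLLLLLL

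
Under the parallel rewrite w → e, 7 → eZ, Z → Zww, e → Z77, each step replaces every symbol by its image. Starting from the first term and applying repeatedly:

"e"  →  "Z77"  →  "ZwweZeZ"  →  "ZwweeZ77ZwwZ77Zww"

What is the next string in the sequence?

Replace each of the 17 characters of ZwweeZ77ZwwZ77Zww in place — Zww e e Z77 Z77 Zww eZ eZ Zww e e Zww eZ eZ Zww e e — and concatenate.

ZwweeZ77Z77ZwweZeZZwweeZwweZeZZwwee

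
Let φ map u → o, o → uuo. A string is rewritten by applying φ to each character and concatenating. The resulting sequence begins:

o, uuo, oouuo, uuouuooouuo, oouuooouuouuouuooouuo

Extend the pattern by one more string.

φ(oouuooouuouuouuooouuo) expands symbol-by-symbol to uuo uuo o o uuo uuo uuo o o uuo o o uuo o o uuo uuo uuo o o uuo; joining the 21 pieces gives the next term.

uuouuooouuouuouuooouuooouuooouuouuouuooouuo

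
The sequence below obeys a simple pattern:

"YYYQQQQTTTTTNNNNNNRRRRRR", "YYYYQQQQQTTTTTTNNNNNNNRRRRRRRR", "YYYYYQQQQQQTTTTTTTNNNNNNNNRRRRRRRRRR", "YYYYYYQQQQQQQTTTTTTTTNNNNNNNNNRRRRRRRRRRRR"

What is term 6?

YYYYYYYYQQQQQQQQQTTTTTTTTTTNNNNNNNNNNNRRRRRRRRRRRRRRRR

Term n consists of n Y's, followed by n+1 Q's, followed by n+2 T's, followed by n+3 N's, followed by 2n R's, where the shown terms are n = 3, 4, 5, 6.
Setting n = 8 gives 8, 9, 10, 11, 16 characters in each block.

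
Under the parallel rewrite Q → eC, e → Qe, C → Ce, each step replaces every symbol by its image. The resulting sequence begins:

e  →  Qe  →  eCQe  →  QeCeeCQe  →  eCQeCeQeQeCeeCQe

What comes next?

QeCeeCQeCeQeeCQeeCQeCeQeQeCeeCQe

Replace each of the 16 characters of eCQeCeQeQeCeeCQe in place — Qe Ce eC Qe Ce Qe eC Qe eC Qe Ce Qe Qe Ce eC Qe — and concatenate.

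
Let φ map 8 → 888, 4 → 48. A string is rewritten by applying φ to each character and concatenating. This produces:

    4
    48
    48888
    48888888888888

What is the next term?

48888888888888888888888888888888888888888

φ(48888888888888) expands symbol-by-symbol to 48 888 888 888 888 888 888 888 888 888 888 888 888 888; joining the 14 pieces gives the next term.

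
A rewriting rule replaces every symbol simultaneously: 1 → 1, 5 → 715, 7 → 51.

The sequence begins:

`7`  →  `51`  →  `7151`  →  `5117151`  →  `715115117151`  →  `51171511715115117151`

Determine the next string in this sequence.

Applying the rule to each of the 20 symbols of 51171511715115117151 gives the pieces 715 1 1 51 1 715 1 1 51 1 715 1 1 715 1 1 51 1 715 1, which concatenate to the answer.

715115117151151171511715115117151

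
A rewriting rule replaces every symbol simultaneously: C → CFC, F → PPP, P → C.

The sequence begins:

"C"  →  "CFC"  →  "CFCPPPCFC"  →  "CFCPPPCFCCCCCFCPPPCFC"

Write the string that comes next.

Rewriting the 21 symbols of CFCPPPCFCCCCCFCPPPCFC one by one yields CFC PPP CFC C C C CFC PPP CFC CFC CFC CFC CFC PPP CFC C C C CFC PPP CFC; concatenated:

CFCPPPCFCCCCCFCPPPCFCCFCCFCCFCCFCPPPCFCCCCCFCPPPCFC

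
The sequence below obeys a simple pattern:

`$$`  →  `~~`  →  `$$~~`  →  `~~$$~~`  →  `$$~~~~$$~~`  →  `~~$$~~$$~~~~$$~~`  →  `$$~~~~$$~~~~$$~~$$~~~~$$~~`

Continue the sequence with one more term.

Each term (from the third on) is the two preceding terms concatenated in order: term 3 = $$·~~ = $$~~.
So term 8 is ~~$$~~$$~~~~$$~~·$$~~~~$$~~~~$$~~$$~~~~$$~~.

~~$$~~$$~~~~$$~~$$~~~~$$~~~~$$~~$$~~~~$$~~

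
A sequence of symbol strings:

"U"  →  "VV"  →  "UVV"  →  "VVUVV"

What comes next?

UVVVVUVV

Each term (from the third on) is the two preceding terms concatenated in order: term 3 = U·VV = UVV.
Continuing: UVV · VVUVV gives term 5.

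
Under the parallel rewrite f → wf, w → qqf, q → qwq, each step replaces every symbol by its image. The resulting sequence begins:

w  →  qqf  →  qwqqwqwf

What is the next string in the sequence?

qwqqqfqwqqwqqqfqwqqqfwf

Expanding qwqqwqwf: q→qwq, w→qqf, q→qwq, q→qwq, w→qqf, q→qwq, w→qqf, f→wf. Concatenated: qwq qqf qwq qwq qqf qwq qqf wf.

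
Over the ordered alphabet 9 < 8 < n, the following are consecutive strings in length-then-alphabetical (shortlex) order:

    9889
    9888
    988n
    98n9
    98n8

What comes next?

Treat 98n8 as a base-3 numeral over the given alphabet and add one, carrying through any trailing n's.

98nn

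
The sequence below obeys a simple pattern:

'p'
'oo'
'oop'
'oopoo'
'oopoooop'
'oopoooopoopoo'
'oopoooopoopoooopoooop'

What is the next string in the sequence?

Each term (from the third on) is the previous term followed by the one before it: term 3 = oo·p = oop.
Continuing: oopoooopoopoooopoooop · oopoooopoopoo gives term 8.

oopoooopoopoooopoooopoopoooopoopoo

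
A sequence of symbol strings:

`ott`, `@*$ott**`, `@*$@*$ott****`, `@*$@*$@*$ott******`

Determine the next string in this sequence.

@*$@*$@*$@*$ott********

Every step adds @*$ to the front and ** to the end of the previous string.
So the next term is @*$·@*$@*$@*$ott******·**.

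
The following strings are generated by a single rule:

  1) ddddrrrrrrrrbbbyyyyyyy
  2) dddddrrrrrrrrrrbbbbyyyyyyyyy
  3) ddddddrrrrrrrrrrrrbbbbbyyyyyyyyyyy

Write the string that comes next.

dddddddrrrrrrrrrrrrrrbbbbbbyyyyyyyyyyyyy

Each string has the form d^{n+1} r^{2n+2} b^{n} y^{2n+1}, where the shown terms are n = 3, 4, 5.
For the next term, n = 6, so the run lengths are 7, 14, 6, 13.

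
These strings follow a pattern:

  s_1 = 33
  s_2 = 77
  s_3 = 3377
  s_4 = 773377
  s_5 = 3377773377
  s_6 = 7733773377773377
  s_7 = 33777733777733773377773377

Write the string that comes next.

773377337777337733777733777733773377773377

This is a Fibonacci-style word recurrence s(k) = s(k−2)·s(k−1): e.g. 33·77 = 3377.
So term 8 is 7733773377773377·33777733777733773377773377.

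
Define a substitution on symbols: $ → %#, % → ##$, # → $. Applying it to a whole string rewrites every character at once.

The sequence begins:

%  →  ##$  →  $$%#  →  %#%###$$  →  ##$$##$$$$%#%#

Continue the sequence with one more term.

Replace each of the 14 characters of ##$$##$$$$%#%# in place — $ $ %# %# $ $ %# %# %# %# ##$ $ ##$ $ — and concatenate.

$$%#%#$$%#%#%#%###$$##$$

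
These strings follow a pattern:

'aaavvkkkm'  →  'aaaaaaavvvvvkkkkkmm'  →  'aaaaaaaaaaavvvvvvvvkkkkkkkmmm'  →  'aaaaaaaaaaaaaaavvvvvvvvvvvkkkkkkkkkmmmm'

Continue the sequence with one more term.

Each string has the form a^{4n-1} v^{3n-1} k^{2n+1} m^{n} (n = 1, 2, …).
For the next term, n = 5, so the run lengths are 19, 14, 11, 5.

aaaaaaaaaaaaaaaaaaavvvvvvvvvvvvvvkkkkkkkkkkkmmmmm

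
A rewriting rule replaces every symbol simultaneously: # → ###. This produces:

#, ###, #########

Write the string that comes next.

###########################

Expanding #########: #→###, #→###, #→###, #→###, #→###, #→###, #→###, #→###, #→###. Concatenated: ### ### ### ### ### ### ### ### ###.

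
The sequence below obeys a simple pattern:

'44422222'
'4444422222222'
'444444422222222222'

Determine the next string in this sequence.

Reading off run lengths: 4 runs 3, 5, 7; 2 runs 5, 8, 11 — each is linear in n (n = 1, 2, …).
Setting n = 4 gives 9, 14 characters in each block.

44444444422222222222222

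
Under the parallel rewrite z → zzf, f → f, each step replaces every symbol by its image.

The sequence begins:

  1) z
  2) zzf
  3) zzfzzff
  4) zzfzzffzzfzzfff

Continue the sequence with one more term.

Rewriting the 15 symbols of zzfzzffzzfzzfff one by one yields zzf zzf f zzf zzf f f zzf zzf f zzf zzf f f f; concatenated:

zzfzzffzzfzzfffzzfzzffzzfzzffff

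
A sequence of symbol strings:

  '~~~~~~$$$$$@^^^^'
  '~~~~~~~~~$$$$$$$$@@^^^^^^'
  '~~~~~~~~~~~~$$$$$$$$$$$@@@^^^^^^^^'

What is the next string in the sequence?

Each string has the form ~^{3n} $^{3n-1} @^{n-1} ^^{2n}, where the shown terms are n = 2, 3, 4.
For the next term, n = 5, so the run lengths are 15, 14, 4, 10.

~~~~~~~~~~~~~~~$$$$$$$$$$$$$$@@@@^^^^^^^^^^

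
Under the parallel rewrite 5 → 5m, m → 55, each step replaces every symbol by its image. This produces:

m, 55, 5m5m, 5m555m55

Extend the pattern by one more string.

Expanding 5m555m55: 5→5m, m→55, 5→5m, 5→5m, 5→5m, m→55, 5→5m, 5→5m. Concatenated: 5m 55 5m 5m 5m 55 5m 5m.

5m555m5m5m555m5m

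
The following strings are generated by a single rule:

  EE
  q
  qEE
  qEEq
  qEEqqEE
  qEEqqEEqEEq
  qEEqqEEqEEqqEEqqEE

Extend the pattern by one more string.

qEEqqEEqEEqqEEqqEEqEEqqEEqEEq

Each term (from the third on) is the previous term followed by the one before it: term 3 = q·EE = qEE.
So term 8 is qEEqqEEqEEqqEEqqEE·qEEqqEEqEEq.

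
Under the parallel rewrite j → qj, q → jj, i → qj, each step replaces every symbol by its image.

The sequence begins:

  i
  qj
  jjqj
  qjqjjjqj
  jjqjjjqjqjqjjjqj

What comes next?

Applying the rule to each of the 16 symbols of jjqjjjqjqjqjjjqj gives the pieces qj qj jj qj qj qj jj qj jj qj jj qj qj qj jj qj, which concatenate to the answer.

qjqjjjqjqjqjjjqjjjqjjjqjqjqjjjqj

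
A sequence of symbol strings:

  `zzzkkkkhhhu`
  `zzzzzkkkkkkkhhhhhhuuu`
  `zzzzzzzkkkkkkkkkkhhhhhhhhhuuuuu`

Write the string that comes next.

zzzzzzzzzkkkkkkkkkkkkkhhhhhhhhhhhhuuuuuuu

Each string has the form z^{2n+1} k^{3n+1} h^{3n} u^{2n-1} (n = 1, 2, …).
At n = 4 the blocks have lengths 9, 13, 12, 7.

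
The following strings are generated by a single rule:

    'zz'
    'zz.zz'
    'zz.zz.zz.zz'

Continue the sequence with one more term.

Every step duplicates the string with '.' between the halves.
One more doubling of zz.zz.zz.zz gives the answer.

zz.zz.zz.zz.zz.zz.zz.zz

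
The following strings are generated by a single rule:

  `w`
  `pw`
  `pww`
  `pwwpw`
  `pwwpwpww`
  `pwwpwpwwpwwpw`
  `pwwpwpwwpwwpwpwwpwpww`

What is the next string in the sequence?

pwwpwpwwpwwpwpwwpwpwwpwwpwpwwpwwpw

From term 3 onward, concatenate the last term with the second-to-last: pw·w = pww, pww·pw = pwwpw, …
So term 8 is pwwpwpwwpwwpwpwwpwpww·pwwpwpwwpwwpw.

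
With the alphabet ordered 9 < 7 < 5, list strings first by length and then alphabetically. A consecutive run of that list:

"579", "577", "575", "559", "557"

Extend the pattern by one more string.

555

Treat 557 as a base-3 numeral over the given alphabet and add one, carrying through any trailing 5's.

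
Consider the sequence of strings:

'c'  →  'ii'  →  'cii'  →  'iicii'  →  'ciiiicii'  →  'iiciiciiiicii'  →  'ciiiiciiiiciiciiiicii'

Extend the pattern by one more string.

iiciiciiiiciiciiiiciiiiciiciiiicii

Each term (from the third on) is the two preceding terms concatenated in order: term 3 = c·ii = cii.
Continuing: iiciiciiiicii · ciiiiciiiiciiciiiicii gives term 8.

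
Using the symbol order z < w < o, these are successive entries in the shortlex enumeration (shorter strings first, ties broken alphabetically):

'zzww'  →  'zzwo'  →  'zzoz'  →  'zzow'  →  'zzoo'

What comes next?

Treat zzoo as a base-3 numeral over the given alphabet and add one, carrying through any trailing o's.

zwzz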